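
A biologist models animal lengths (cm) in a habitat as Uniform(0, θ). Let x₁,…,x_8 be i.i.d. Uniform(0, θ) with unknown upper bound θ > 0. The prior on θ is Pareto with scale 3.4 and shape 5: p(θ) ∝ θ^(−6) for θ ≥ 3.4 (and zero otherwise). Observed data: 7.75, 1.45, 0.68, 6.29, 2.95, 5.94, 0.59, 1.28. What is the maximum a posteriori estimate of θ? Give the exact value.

θ̂_MAP = 7.75

The Uniform(0, θ) likelihood is θ^(−n) for θ ≥ max(xᵢ), zero otherwise. Here max(xᵢ) = 7.75.
Posterior ∝ θ^(−6) · θ^(−8) = θ^(−14) on θ ≥ max(3.4, 7.75) = 7.75.
This density is strictly decreasing in θ, so the posterior mode lies at the lower boundary of the support.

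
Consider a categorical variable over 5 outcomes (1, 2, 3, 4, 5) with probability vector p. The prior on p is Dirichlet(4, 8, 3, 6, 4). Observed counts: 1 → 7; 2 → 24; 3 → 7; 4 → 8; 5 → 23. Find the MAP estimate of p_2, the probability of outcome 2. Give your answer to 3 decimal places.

The posterior is Dirichlet(αᵢ + nᵢ) = Dirichlet(11, 32, 10, 14, 27).
For a Dirichlet(a₁,…,a_K) with all aᵢ > 1, the mode has j-th component (aⱼ − 1)/(Σaᵢ − K).
Here Σaᵢ = 94 and K = 5, so p_2 = (32 − 1)/(94 − 5) = 31/89 ≈ 0.348.

MAP estimate: 0.348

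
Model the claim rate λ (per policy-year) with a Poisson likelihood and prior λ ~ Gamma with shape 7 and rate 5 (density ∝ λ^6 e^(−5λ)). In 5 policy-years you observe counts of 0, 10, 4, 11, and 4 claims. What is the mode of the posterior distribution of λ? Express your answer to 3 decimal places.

Σxᵢ = 0+10+4+11+4 = 29, with n = 5.
Posterior ∝ λ^6e^(−5λ) · λ^29e^(−5λ) = λ^35e^(−10λ), i.e. Gamma(shape=36, rate=10).
The mode of a Gamma(a, b) with a ≥ 1 (shape–rate) is (a−1)/b = 35/10 ≈ 3.500.

λ̂_MAP = 3.500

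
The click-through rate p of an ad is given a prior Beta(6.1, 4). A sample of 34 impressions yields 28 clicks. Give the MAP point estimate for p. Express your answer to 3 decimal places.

Prior: Beta(6.1, 4).
Data: 28 successes in 34 trials. The binomial likelihood contributes p^28(1−p)^6, so the posterior is Beta(6.1+28, 4+6) = Beta(34.1, 10).
For Beta(a, b) with a, b > 1 the mode is (a−1)/(a+b−2) = 33.1/42.1 ≈ 0.786.

p̂_MAP = 0.786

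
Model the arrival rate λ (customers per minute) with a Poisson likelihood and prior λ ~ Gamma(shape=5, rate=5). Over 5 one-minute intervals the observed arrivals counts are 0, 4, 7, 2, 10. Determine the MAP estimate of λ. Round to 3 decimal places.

Σxᵢ = 0+4+7+2+10 = 23, with n = 5.
Posterior ∝ λ^4e^(−5λ) · λ^23e^(−5λ) = λ^27e^(−10λ), i.e. Gamma(shape=28, rate=10).
The mode of a Gamma(a, b) with a ≥ 1 (shape–rate) is (a−1)/b = 27/10 ≈ 2.700.

λ̂_MAP = 2.700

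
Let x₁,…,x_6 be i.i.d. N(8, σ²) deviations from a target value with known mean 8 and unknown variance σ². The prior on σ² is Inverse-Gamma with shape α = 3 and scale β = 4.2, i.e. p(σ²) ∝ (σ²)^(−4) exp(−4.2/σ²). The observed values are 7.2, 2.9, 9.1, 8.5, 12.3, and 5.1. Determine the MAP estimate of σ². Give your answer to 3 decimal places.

σ̂²_MAP = 4.529

Sum of squared deviations about the known mean: SS = (7.2−8)² + (2.9−8)² + (9.1−8)² + (8.5−8)² + (12.3−8)² + (5.1−8)² = 55.01.
The Normal likelihood contributes (σ²)^(−n/2) exp(−SS/(2σ²)), so the posterior is Inverse-Gamma(α + n/2, β + SS/2) = Inverse-Gamma(6, 31.705).
The mode of Inverse-Gamma(a, b) is b/(a+1) = 31.705/7 ≈ 4.529.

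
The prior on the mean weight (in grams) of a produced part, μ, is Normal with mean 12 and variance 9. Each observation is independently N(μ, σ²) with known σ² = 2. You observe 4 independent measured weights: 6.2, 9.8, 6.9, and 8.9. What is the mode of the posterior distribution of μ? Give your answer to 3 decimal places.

μ̂_MAP = 8.163

n = 4; x̄ = (6.2 + 9.8 + 6.9 + 8.9)/4 = 31.8/4 = 7.95.
For a Normal prior and Normal likelihood with known variance, the posterior is Normal; its mode equals its mean, the precision-weighted average.
Prior precision 1/σ₀² = 1/9; data precision n/σ² = 4/2 = 2.
μ̂ = ((1/9)·12 + 2·7.95) / (1/9 + 2) = (517/30)/(19/9) = 1551/190 ≈ 8.163.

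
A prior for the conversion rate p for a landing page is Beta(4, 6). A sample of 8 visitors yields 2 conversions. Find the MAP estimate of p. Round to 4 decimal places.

p̂_MAP = 0.3125

Prior: Beta(4, 6).
Data: 2 successes in 8 trials. The binomial likelihood contributes p^2(1−p)^6, so the posterior is Beta(4+2, 6+6) = Beta(6, 12).
For Beta(a, b) with a, b > 1 the mode is (a−1)/(a+b−2) = 5/16 ≈ 0.3125.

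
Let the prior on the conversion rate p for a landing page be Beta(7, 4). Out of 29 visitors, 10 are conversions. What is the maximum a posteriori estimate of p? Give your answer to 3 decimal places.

Prior: Beta(7, 4).
Data: 10 successes in 29 trials. The binomial likelihood contributes p^10(1−p)^19, so the posterior is Beta(7+10, 4+19) = Beta(17, 23).
For Beta(a, b) with a, b > 1 the mode is (a−1)/(a+b−2) = 16/38 ≈ 0.421.

p̂_MAP = 0.421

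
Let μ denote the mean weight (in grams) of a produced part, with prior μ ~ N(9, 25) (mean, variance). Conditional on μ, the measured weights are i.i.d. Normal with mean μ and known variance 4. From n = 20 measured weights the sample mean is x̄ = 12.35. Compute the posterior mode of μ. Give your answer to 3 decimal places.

n = 20, x̄ = 12.35.
For a Normal prior and Normal likelihood with known variance, the posterior is Normal; its mode equals its mean, the precision-weighted average.
Prior precision 1/σ₀² = 1/25 = 0.04; data precision n/σ² = 20/4 = 5.
μ̂ = (0.04·9 + 5·12.35) / (0.04 + 5) = 62.11/5.04 = 6211/504 ≈ 12.323.

μ̂_MAP = 12.323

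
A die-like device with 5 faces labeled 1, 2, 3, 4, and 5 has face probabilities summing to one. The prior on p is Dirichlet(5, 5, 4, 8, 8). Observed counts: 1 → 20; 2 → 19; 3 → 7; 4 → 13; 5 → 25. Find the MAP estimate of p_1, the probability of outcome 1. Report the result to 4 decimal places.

MAP estimate: 0.2202

The posterior is Dirichlet(αᵢ + nᵢ) = Dirichlet(25, 24, 11, 21, 33).
For a Dirichlet(a₁,…,a_K) with all aᵢ > 1, the mode has j-th component (aⱼ − 1)/(Σaᵢ − K).
Here Σaᵢ = 114 and K = 5, so p_1 = (25 − 1)/(114 − 5) = 24/109 ≈ 0.2202.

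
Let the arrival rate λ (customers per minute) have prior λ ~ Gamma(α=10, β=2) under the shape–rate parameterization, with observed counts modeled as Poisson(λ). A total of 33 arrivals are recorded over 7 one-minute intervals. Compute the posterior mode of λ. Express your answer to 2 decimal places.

Σxᵢ = 33, n = 7.
Posterior ∝ λ^9e^(−2λ) · λ^33e^(−7λ) = λ^42e^(−9λ), i.e. Gamma(shape=43, rate=9).
The mode of a Gamma(a, b) with a ≥ 1 (shape–rate) is (a−1)/b = 42/9 ≈ 4.67.

λ̂_MAP = 4.67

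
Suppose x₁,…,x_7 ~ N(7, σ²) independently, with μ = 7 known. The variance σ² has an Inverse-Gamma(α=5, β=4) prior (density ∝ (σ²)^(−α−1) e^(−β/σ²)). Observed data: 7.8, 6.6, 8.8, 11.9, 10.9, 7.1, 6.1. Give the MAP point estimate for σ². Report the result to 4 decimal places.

Sum of squared deviations about the known mean: SS = (7.8−7)² + (6.6−7)² + (8.8−7)² + (11.9−7)² + (10.9−7)² + (7.1−7)² + (6.1−7)² = 44.08.
The Normal likelihood contributes (σ²)^(−n/2) exp(−SS/(2σ²)), so the posterior is Inverse-Gamma(α + n/2, β + SS/2) = Inverse-Gamma(8.5, 26.04).
The mode of Inverse-Gamma(a, b) is b/(a+1) = 26.04/9.5 ≈ 2.7411.

σ̂²_MAP = 2.7411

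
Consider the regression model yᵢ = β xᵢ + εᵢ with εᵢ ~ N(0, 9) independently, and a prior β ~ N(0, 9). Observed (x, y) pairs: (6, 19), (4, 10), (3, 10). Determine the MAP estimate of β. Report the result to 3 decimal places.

log p(β | y) = −Σ(yᵢ − βxᵢ)²/(2·9) − β²/(2·9) + const.
Setting the derivative to zero: Σxᵢ(yᵢ − βxᵢ)/9 − β/9 = 0, so β = Σxᵢyᵢ / (Σxᵢ² + σ²/τ²).
Σxᵢyᵢ = 6·19 + 4·10 + 3·10 = 184; Σxᵢ² = 61; σ²/τ² = 1.
β̂_MAP = 184 / (61 + 1) = 184/62 ≈ 2.968.

β̂_MAP = 2.968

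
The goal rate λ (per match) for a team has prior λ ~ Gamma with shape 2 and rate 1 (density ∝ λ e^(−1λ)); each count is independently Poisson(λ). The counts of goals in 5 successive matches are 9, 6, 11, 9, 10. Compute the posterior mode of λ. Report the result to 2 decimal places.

Σxᵢ = 9+6+11+9+10 = 45, with n = 5.
Posterior ∝ λe^(−1λ) · λ^45e^(−5λ) = λ^46e^(−6λ), i.e. Gamma(shape=47, rate=6).
The mode of a Gamma(a, b) with a ≥ 1 (shape–rate) is (a−1)/b = 46/6 ≈ 7.67.

λ̂_MAP = 7.67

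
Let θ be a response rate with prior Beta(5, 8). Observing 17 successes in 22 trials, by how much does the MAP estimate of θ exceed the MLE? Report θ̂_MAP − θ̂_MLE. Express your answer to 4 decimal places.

MAP − MLE = -0.1364

Posterior is Beta(22, 13); MAP = (22−1)/(35−2) = 21/33 ≈ 0.63636.
MLE ignores the prior: θ̂_MLE = k/n = 17/22 ≈ 0.77273.
Difference = 21/33 − 17/22 = -3/22 ≈ -0.1364.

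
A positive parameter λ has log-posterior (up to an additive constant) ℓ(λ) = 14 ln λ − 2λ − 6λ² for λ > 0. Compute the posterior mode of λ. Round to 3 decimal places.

λ̂_MAP = 1.000

ℓ'(λ) = 14/λ − 2 − 12λ. Setting this to zero and multiplying by λ: 12λ² + 2λ − 14 = 0.
λ = (−2 + √(2² + 4·12·14)) / (2·12) = (−2 + √676) / 24 = (−2 + 26)/24 = 1.
ℓ''(λ) = −14/λ² − 12 < 0, confirming a maximum.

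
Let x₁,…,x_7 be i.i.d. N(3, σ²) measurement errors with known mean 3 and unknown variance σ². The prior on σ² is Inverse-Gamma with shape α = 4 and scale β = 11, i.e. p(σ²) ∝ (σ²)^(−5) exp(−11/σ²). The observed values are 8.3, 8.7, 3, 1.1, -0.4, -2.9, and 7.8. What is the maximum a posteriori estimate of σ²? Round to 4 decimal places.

σ̂²_MAP = 9.1529

Sum of squared deviations about the known mean: SS = (8.3−3)² + (8.7−3)² + (3−3)² + (1.1−3)² + (-0.4−3)² + (-2.9−3)² + (7.8−3)² = 133.6.
The Normal likelihood contributes (σ²)^(−n/2) exp(−SS/(2σ²)), so the posterior is Inverse-Gamma(α + n/2, β + SS/2) = Inverse-Gamma(7.5, 77.8).
The mode of Inverse-Gamma(a, b) is b/(a+1) = 77.8/8.5 ≈ 9.1529.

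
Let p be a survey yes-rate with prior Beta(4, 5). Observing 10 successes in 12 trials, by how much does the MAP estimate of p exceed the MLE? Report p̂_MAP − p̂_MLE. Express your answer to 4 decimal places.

MAP − MLE = -0.1491

Posterior is Beta(14, 7); MAP = (14−1)/(21−2) = 13/19 ≈ 0.68421.
MLE ignores the prior: p̂_MLE = k/n = 10/12 ≈ 0.83333.
Difference = 13/19 − 10/12 = -17/114 ≈ -0.1491.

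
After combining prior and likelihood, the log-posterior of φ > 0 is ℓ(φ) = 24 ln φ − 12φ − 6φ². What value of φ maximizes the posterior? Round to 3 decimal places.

φ̂_MAP = 1.000

ℓ'(φ) = 24/φ − 12 − 12φ. Setting this to zero and multiplying by φ: 12φ² + 12φ − 24 = 0.
φ = (−12 + √(12² + 4·12·24)) / (2·12) = (−12 + √1296) / 24 = (−12 + 36)/24 = 1.
ℓ''(φ) = −24/φ² − 12 < 0, confirming a maximum.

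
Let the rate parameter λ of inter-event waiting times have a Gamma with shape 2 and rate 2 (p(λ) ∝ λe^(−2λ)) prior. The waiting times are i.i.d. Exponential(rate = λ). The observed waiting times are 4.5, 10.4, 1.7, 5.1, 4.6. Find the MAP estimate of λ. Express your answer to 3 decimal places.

The Exponential(rate=λ) likelihood is ∝ λ^n e^(−λΣtᵢ). Here n = 5 and Σtᵢ = 4.5 + 10.4 + 1.7 + 5.1 + 4.6 = 26.3.
Posterior ∝ λe^(−2λ) · λ^5e^(−26.3λ) = λ^6e^(−28.3λ), i.e. Gamma(7, 28.3).
Mode = (a−1)/b = 6/28.3 ≈ 0.212.

λ̂_MAP = 0.212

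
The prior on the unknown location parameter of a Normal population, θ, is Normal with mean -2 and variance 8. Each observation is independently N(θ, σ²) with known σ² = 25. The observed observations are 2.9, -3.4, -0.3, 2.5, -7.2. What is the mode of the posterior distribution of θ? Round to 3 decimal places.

n = 5; x̄ = (2.9 + (-3.4) + (-0.3) + 2.5 + (-7.2))/5 = -5.5/5 = -1.1.
For a Normal prior and Normal likelihood with known variance, the posterior is Normal; its mode equals its mean, the precision-weighted average.
Prior precision 1/σ₀² = 1/8 = 0.125; data precision n/σ² = 5/25 = 0.2.
θ̂ = (0.125·(-2) + 0.2·(-1.1)) / (0.125 + 0.2) = (-0.47)/0.325 = -94/65 ≈ -1.446.

θ̂_MAP = -1.446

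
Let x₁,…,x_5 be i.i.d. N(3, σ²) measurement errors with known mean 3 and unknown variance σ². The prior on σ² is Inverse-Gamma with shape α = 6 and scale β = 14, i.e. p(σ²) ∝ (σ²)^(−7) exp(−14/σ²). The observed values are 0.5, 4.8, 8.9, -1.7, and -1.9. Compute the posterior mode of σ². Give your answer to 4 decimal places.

Sum of squared deviations about the known mean: SS = (0.5−3)² + (4.8−3)² + (8.9−3)² + (-1.7−3)² + (-1.9−3)² = 90.4.
The Normal likelihood contributes (σ²)^(−n/2) exp(−SS/(2σ²)), so the posterior is Inverse-Gamma(α + n/2, β + SS/2) = Inverse-Gamma(8.5, 59.2).
The mode of Inverse-Gamma(a, b) is b/(a+1) = 59.2/9.5 ≈ 6.2316.

σ̂²_MAP = 6.2316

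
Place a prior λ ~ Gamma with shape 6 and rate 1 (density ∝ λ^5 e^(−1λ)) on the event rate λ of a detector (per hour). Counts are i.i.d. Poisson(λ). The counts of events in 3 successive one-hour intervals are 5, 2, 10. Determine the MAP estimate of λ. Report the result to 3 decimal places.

λ̂_MAP = 5.500

Σxᵢ = 5+2+10 = 17, with n = 3.
Posterior ∝ λ^5e^(−1λ) · λ^17e^(−3λ) = λ^22e^(−4λ), i.e. Gamma(shape=23, rate=4).
The mode of a Gamma(a, b) with a ≥ 1 (shape–rate) is (a−1)/b = 22/4 ≈ 5.500.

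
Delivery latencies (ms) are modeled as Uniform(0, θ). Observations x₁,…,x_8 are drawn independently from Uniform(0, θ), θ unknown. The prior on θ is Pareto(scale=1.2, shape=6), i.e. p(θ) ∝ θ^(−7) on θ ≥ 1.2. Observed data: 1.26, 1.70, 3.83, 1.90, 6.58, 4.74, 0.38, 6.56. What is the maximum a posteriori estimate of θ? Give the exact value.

θ̂_MAP = 6.58

The Uniform(0, θ) likelihood is θ^(−n) for θ ≥ max(xᵢ), zero otherwise. Here max(xᵢ) = 6.58.
Posterior ∝ θ^(−7) · θ^(−8) = θ^(−15) on θ ≥ max(1.2, 6.58) = 6.58.
This density is strictly decreasing in θ, so the posterior mode lies at the lower boundary of the support.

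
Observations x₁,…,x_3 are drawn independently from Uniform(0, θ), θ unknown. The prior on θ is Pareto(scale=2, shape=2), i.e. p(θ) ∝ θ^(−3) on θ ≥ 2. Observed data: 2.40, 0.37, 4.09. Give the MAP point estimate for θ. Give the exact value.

θ̂_MAP = 4.09

The Uniform(0, θ) likelihood is θ^(−n) for θ ≥ max(xᵢ), zero otherwise. Here max(xᵢ) = 4.09.
Posterior ∝ θ^(−3) · θ^(−3) = θ^(−6) on θ ≥ max(2, 4.09) = 4.09.
This density is strictly decreasing in θ, so the posterior mode lies at the lower boundary of the support.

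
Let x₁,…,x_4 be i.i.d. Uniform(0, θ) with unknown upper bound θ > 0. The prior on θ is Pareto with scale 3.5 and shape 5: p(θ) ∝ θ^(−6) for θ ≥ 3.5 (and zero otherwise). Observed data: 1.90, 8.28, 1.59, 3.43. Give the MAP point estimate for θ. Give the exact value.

The Uniform(0, θ) likelihood is θ^(−n) for θ ≥ max(xᵢ), zero otherwise. Here max(xᵢ) = 8.28.
Posterior ∝ θ^(−6) · θ^(−4) = θ^(−10) on θ ≥ max(3.5, 8.28) = 8.28.
This density is strictly decreasing in θ, so the posterior mode lies at the lower boundary of the support.

θ̂_MAP = 8.28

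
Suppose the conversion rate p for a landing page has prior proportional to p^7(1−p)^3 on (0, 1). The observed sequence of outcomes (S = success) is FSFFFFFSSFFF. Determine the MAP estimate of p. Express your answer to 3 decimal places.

The prior density ∝ p^7(1−p)^3 is the kernel of Beta(8, 4).
Data: 3 successes in 12 trials (from the sequence). The binomial likelihood contributes p^3(1−p)^9, so the posterior is Beta(8+3, 4+9) = Beta(11, 13).
For Beta(a, b) with a, b > 1 the mode is (a−1)/(a+b−2) = 10/22 ≈ 0.455.

p̂_MAP = 0.455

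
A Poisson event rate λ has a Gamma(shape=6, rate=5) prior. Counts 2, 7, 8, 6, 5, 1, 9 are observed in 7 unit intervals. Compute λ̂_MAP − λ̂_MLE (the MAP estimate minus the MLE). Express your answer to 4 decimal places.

Σxᵢ = 38. Posterior is Gamma(44, 12); MAP = (44−1)/12 = 43/12 ≈ 3.58333.
MLE = x̄ = 38/7 ≈ 5.42857.
Difference = 43/12 − 38/7 = -155/84 ≈ -1.8452.

MAP − MLE = -1.8452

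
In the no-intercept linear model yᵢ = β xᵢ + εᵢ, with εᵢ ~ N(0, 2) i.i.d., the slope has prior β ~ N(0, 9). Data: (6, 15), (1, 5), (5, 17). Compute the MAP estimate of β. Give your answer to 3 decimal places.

β̂_MAP = 2.893

log p(β | y) = −Σ(yᵢ − βxᵢ)²/(2·2) − β²/(2·9) + const.
Setting the derivative to zero: Σxᵢ(yᵢ − βxᵢ)/2 − β/9 = 0, so β = Σxᵢyᵢ / (Σxᵢ² + σ²/τ²).
Σxᵢyᵢ = 6·15 + 1·5 + 5·17 = 180; Σxᵢ² = 62; σ²/τ² = 2/9.
β̂_MAP = 180 / (62 + 2/9) = 180/(560/9) = 81/28 ≈ 2.893.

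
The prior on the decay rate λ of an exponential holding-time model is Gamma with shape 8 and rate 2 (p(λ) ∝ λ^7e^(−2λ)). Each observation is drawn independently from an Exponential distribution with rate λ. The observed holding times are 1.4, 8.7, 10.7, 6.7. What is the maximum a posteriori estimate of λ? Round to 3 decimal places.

λ̂_MAP = 0.373

The Exponential(rate=λ) likelihood is ∝ λ^n e^(−λΣtᵢ). Here n = 4 and Σtᵢ = 1.4 + 8.7 + 10.7 + 6.7 = 27.5.
Posterior ∝ λ^7e^(−2λ) · λ^4e^(−27.5λ) = λ^11e^(−29.5λ), i.e. Gamma(12, 29.5).
Mode = (a−1)/b = 11/29.5 ≈ 0.373.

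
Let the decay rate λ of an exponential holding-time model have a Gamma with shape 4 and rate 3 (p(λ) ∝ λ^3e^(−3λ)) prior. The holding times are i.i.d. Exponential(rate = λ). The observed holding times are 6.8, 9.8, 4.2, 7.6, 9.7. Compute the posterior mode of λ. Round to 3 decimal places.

λ̂_MAP = 0.195

The Exponential(rate=λ) likelihood is ∝ λ^n e^(−λΣtᵢ). Here n = 5 and Σtᵢ = 6.8 + 9.8 + 4.2 + 7.6 + 9.7 = 38.1.
Posterior ∝ λ^3e^(−3λ) · λ^5e^(−38.1λ) = λ^8e^(−41.1λ), i.e. Gamma(9, 41.1).
Mode = (a−1)/b = 8/41.1 ≈ 0.195.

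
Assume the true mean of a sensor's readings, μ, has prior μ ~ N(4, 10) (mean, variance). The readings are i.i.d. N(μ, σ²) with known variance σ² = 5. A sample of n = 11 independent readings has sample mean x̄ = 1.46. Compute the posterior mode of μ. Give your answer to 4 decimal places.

μ̂_MAP = 1.5704

n = 11, x̄ = 1.46.
For a Normal prior and Normal likelihood with known variance, the posterior is Normal; its mode equals its mean, the precision-weighted average.
Prior precision 1/σ₀² = 1/10 = 0.1; data precision n/σ² = 11/5 = 2.2.
μ̂ = (0.1·4 + 2.2·1.46) / (0.1 + 2.2) = 3.612/2.3 = 903/575 ≈ 1.5704.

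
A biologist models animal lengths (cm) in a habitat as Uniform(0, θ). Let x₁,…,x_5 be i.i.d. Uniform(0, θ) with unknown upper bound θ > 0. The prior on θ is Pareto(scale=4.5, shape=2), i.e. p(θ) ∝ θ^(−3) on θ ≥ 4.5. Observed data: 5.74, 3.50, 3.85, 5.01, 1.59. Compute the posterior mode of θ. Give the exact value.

The Uniform(0, θ) likelihood is θ^(−n) for θ ≥ max(xᵢ), zero otherwise. Here max(xᵢ) = 5.74.
Posterior ∝ θ^(−3) · θ^(−5) = θ^(−8) on θ ≥ max(4.5, 5.74) = 5.74.
This density is strictly decreasing in θ, so the posterior mode lies at the lower boundary of the support.

θ̂_MAP = 5.74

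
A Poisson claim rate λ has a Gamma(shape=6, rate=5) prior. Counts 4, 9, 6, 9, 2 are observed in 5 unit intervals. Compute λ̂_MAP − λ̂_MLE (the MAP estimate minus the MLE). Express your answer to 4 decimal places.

Σxᵢ = 30. Posterior is Gamma(36, 10); MAP = (36−1)/10 = 35/10 ≈ 3.50000.
MLE = x̄ = 30/5 ≈ 6.00000.
Difference = 35/10 − 30/5 = -5/2 ≈ -2.5000.

MAP − MLE = -2.5000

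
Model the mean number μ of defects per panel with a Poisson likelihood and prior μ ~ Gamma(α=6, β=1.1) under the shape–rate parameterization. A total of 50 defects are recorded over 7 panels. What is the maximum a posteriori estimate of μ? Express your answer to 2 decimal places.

μ̂_MAP = 6.79

Σxᵢ = 50, n = 7.
Posterior ∝ μ^5e^(−1.1μ) · μ^50e^(−7μ) = μ^55e^(−8.1μ), i.e. Gamma(shape=56, rate=8.1).
The mode of a Gamma(a, b) with a ≥ 1 (shape–rate) is (a−1)/b = 55/8.1 ≈ 6.79.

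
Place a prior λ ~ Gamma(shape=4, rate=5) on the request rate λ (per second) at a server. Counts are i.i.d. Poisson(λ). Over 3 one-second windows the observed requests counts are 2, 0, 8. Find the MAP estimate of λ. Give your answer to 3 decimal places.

λ̂_MAP = 1.625

Σxᵢ = 2+0+8 = 10, with n = 3.
Posterior ∝ λ^3e^(−5λ) · λ^10e^(−3λ) = λ^13e^(−8λ), i.e. Gamma(shape=14, rate=8).
The mode of a Gamma(a, b) with a ≥ 1 (shape–rate) is (a−1)/b = 13/8 ≈ 1.625.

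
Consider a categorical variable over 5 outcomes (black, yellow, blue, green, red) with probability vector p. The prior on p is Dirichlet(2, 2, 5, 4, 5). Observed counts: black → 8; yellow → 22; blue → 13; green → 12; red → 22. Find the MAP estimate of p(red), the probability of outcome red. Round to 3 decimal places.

MAP estimate of p(red) = 0.289

The posterior is Dirichlet(αᵢ + nᵢ) = Dirichlet(10, 24, 18, 16, 27).
For a Dirichlet(a₁,…,a_K) with all aᵢ > 1, the mode has j-th component (aⱼ − 1)/(Σaᵢ − K).
Here Σaᵢ = 95 and K = 5, so p(red) = (27 − 1)/(95 − 5) = 26/90 ≈ 0.289.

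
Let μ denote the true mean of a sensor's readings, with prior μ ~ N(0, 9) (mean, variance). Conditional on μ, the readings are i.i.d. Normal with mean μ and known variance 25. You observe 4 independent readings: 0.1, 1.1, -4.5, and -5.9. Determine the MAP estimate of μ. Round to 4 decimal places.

n = 4; x̄ = (0.1 + 1.1 + (-4.5) + (-5.9))/4 = -9.2/4 = -2.3.
For a Normal prior and Normal likelihood with known variance, the posterior is Normal; its mode equals its mean, the precision-weighted average.
Prior precision 1/σ₀² = 1/9; data precision n/σ² = 4/25 = 0.16.
μ̂ = ((1/9)·0 + 0.16·(-2.3)) / (1/9 + 0.16) = (-0.368)/(61/225) = -414/305 ≈ -1.3574.

μ̂_MAP = -1.3574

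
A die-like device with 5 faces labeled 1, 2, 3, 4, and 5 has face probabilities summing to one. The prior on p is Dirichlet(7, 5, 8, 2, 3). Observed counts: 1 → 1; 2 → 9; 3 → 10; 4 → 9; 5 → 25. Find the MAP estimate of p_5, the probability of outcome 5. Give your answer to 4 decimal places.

MAP estimate: 0.3649

The posterior is Dirichlet(αᵢ + nᵢ) = Dirichlet(8, 14, 18, 11, 28).
For a Dirichlet(a₁,…,a_K) with all aᵢ > 1, the mode has j-th component (aⱼ − 1)/(Σaᵢ − K).
Here Σaᵢ = 79 and K = 5, so p_5 = (28 − 1)/(79 − 5) = 27/74 ≈ 0.3649.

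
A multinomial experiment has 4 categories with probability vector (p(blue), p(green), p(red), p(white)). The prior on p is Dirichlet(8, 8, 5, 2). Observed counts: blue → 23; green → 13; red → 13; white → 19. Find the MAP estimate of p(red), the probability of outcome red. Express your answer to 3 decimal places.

MAP estimate of p(red) = 0.195

The posterior is Dirichlet(αᵢ + nᵢ) = Dirichlet(31, 21, 18, 21).
For a Dirichlet(a₁,…,a_K) with all aᵢ > 1, the mode has j-th component (aⱼ − 1)/(Σaᵢ − K).
Here Σaᵢ = 91 and K = 4, so p(red) = (18 − 1)/(91 − 4) = 17/87 ≈ 0.195.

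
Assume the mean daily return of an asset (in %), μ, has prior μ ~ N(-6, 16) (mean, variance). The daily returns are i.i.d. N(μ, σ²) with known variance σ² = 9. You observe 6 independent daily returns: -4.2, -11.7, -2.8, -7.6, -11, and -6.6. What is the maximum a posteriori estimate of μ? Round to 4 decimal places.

n = 6; x̄ = ((-4.2) + (-11.7) + (-2.8) + (-7.6) + (-11) + (-6.6))/6 = -43.9/6 = -439/60 ≈ -7.3167.
For a Normal prior and Normal likelihood with known variance, the posterior is Normal; its mode equals its mean, the precision-weighted average.
Prior precision 1/σ₀² = 1/16 = 0.0625; data precision n/σ² = 6/9 = 2/3.
μ̂ = (0.0625·(-6) + (2/3)·(-439/60)) / (0.0625 + 2/3) = (-1891/360)/(35/48) = -3782/525 ≈ -7.2038.

μ̂_MAP = -7.2038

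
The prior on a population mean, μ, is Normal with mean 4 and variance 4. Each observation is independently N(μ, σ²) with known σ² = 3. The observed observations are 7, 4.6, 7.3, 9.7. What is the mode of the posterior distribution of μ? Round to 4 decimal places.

n = 4; x̄ = (7 + 4.6 + 7.3 + 9.7)/4 = 28.6/4 = 7.15.
For a Normal prior and Normal likelihood with known variance, the posterior is Normal; its mode equals its mean, the precision-weighted average.
Prior precision 1/σ₀² = 1/4 = 0.25; data precision n/σ² = 4/3.
μ̂ = (0.25·4 + (4/3)·7.15) / (0.25 + 4/3) = (158/15)/(19/12) = 632/95 ≈ 6.6526.

μ̂_MAP = 6.6526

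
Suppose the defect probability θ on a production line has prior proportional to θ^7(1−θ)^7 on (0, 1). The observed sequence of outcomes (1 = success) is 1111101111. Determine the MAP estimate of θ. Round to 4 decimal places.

θ̂_MAP = 0.6667

The prior density ∝ θ^7(1−θ)^7 is the kernel of Beta(8, 8).
Data: 9 successes in 10 trials (from the sequence). The binomial likelihood contributes θ^9(1−θ)^1, so the posterior is Beta(8+9, 8+1) = Beta(17, 9).
For Beta(a, b) with a, b > 1 the mode is (a−1)/(a+b−2) = 16/24 ≈ 0.6667.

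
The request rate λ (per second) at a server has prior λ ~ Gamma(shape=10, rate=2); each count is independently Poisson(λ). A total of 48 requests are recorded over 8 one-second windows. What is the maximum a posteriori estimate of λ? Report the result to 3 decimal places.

Σxᵢ = 48, n = 8.
Posterior ∝ λ^9e^(−2λ) · λ^48e^(−8λ) = λ^57e^(−10λ), i.e. Gamma(shape=58, rate=10).
The mode of a Gamma(a, b) with a ≥ 1 (shape–rate) is (a−1)/b = 57/10 ≈ 5.700.

λ̂_MAP = 5.700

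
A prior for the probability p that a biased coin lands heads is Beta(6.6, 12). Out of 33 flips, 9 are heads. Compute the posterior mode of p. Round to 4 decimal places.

Prior: Beta(6.6, 12).
Data: 9 successes in 33 trials. The binomial likelihood contributes p^9(1−p)^24, so the posterior is Beta(6.6+9, 12+24) = Beta(15.6, 36).
For Beta(a, b) with a, b > 1 the mode is (a−1)/(a+b−2) = 14.6/49.6 ≈ 0.2944.

p̂_MAP = 0.2944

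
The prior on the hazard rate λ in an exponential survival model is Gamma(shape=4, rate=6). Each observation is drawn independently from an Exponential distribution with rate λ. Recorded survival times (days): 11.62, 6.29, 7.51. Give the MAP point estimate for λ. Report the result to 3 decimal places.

λ̂_MAP = 0.191

The Exponential(rate=λ) likelihood is ∝ λ^n e^(−λΣtᵢ). Here n = 3 and Σtᵢ = 11.62 + 6.29 + 7.51 = 25.42.
Posterior ∝ λ^3e^(−6λ) · λ^3e^(−25.42λ) = λ^6e^(−31.42λ), i.e. Gamma(7, 31.42).
Mode = (a−1)/b = 6/31.42 ≈ 0.191.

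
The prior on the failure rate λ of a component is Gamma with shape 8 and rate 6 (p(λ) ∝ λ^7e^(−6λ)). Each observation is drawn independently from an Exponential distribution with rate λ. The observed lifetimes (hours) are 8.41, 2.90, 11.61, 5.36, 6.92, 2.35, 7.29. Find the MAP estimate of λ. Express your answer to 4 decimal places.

λ̂_MAP = 0.2754

The Exponential(rate=λ) likelihood is ∝ λ^n e^(−λΣtᵢ). Here n = 7 and Σtᵢ = 8.41 + 2.90 + 11.61 + 5.36 + 6.92 + 2.35 + 7.29 = 44.84.
Posterior ∝ λ^7e^(−6λ) · λ^7e^(−44.84λ) = λ^14e^(−50.84λ), i.e. Gamma(15, 50.84).
Mode = (a−1)/b = 14/50.84 ≈ 0.2754.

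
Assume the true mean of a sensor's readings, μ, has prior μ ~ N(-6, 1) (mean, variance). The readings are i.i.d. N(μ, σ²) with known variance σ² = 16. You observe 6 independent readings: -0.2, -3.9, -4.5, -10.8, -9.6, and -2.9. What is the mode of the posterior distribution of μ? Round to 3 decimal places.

μ̂_MAP = -5.814

n = 6; x̄ = ((-0.2) + (-3.9) + (-4.5) + (-10.8) + (-9.6) + (-2.9))/6 = -31.9/6 = -319/60 ≈ -5.3167.
For a Normal prior and Normal likelihood with known variance, the posterior is Normal; its mode equals its mean, the precision-weighted average.
Prior precision 1/σ₀² = 1/1 = 1; data precision n/σ² = 6/16 = 0.375.
μ̂ = (1·(-6) + 0.375·(-319/60)) / (1 + 0.375) = (-7.99375)/1.375 = -1279/220 ≈ -5.814.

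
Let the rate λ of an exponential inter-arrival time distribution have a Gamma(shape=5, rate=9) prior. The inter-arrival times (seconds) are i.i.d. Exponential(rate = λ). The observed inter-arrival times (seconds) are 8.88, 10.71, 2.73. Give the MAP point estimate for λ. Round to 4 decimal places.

The Exponential(rate=λ) likelihood is ∝ λ^n e^(−λΣtᵢ). Here n = 3 and Σtᵢ = 8.88 + 10.71 + 2.73 = 22.32.
Posterior ∝ λ^4e^(−9λ) · λ^3e^(−22.32λ) = λ^7e^(−31.32λ), i.e. Gamma(8, 31.32).
Mode = (a−1)/b = 7/31.32 ≈ 0.2235.

λ̂_MAP = 0.2235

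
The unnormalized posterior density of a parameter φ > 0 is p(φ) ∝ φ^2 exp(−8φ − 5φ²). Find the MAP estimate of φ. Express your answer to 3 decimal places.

φ̂_MAP = 0.200

ℓ'(φ) = 2/φ − 8 − 10φ. Setting this to zero and multiplying by φ: 10φ² + 8φ − 2 = 0.
φ = (−8 + √(8² + 4·10·2)) / (2·10) = (−8 + √144) / 20 = (−8 + 12)/20 = 1/5.
ℓ''(φ) = −2/φ² − 10 < 0, confirming a maximum.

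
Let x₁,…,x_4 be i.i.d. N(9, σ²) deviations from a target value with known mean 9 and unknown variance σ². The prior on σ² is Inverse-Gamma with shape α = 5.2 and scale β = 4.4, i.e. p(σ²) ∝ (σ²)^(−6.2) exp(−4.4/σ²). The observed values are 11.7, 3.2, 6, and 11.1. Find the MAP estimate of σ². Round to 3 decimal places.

σ̂²_MAP = 3.850

Sum of squared deviations about the known mean: SS = (11.7−9)² + (3.2−9)² + (6−9)² + (11.1−9)² = 54.34.
The Normal likelihood contributes (σ²)^(−n/2) exp(−SS/(2σ²)), so the posterior is Inverse-Gamma(α + n/2, β + SS/2) = Inverse-Gamma(7.2, 31.57).
The mode of Inverse-Gamma(a, b) is b/(a+1) = 31.57/8.2 ≈ 3.850.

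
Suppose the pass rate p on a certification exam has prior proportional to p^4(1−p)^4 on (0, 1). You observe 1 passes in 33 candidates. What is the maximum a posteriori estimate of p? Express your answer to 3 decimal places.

The prior density ∝ p^4(1−p)^4 is the kernel of Beta(5, 5).
Data: 1 success in 33 trials. The binomial likelihood contributes p(1−p)^32, so the posterior is Beta(5+1, 5+32) = Beta(6, 37).
For Beta(a, b) with a, b > 1 the mode is (a−1)/(a+b−2) = 5/41 ≈ 0.122.

p̂_MAP = 0.122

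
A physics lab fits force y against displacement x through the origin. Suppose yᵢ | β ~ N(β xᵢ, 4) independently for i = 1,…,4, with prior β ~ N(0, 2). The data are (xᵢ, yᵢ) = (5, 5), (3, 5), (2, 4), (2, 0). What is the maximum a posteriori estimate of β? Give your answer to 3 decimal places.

β̂_MAP = 1.091

log p(β | y) = −Σ(yᵢ − βxᵢ)²/(2·4) − β²/(2·2) + const.
Setting the derivative to zero: Σxᵢ(yᵢ − βxᵢ)/4 − β/2 = 0, so β = Σxᵢyᵢ / (Σxᵢ² + σ²/τ²).
Σxᵢyᵢ = 5·5 + 3·5 + 2·4 + 2·0 = 48; Σxᵢ² = 42; σ²/τ² = 2.
β̂_MAP = 48 / (42 + 2) = 48/44 ≈ 1.091.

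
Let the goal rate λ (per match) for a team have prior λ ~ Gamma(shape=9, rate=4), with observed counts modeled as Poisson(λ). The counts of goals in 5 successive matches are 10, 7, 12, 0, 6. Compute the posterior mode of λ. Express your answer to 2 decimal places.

Σxᵢ = 10+7+12+0+6 = 35, with n = 5.
Posterior ∝ λ^8e^(−4λ) · λ^35e^(−5λ) = λ^43e^(−9λ), i.e. Gamma(shape=44, rate=9).
The mode of a Gamma(a, b) with a ≥ 1 (shape–rate) is (a−1)/b = 43/9 ≈ 4.78.

λ̂_MAP = 4.78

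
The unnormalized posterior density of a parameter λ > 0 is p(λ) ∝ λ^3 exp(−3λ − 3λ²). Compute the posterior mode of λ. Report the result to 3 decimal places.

λ̂_MAP = 0.500

ℓ'(λ) = 3/λ − 3 − 6λ. Setting this to zero and multiplying by λ: 6λ² + 3λ − 3 = 0.
λ = (−3 + √(3² + 4·6·3)) / (2·6) = (−3 + √81) / 12 = (−3 + 9)/12 = 1/2.
ℓ''(λ) = −3/λ² − 6 < 0, confirming a maximum.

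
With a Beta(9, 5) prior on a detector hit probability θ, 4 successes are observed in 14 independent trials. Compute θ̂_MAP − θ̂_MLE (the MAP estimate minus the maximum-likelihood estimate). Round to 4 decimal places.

MAP − MLE = 0.1758

Posterior is Beta(13, 15); MAP = (13−1)/(28−2) = 12/26 ≈ 0.46154.
MLE ignores the prior: θ̂_MLE = k/n = 4/14 ≈ 0.28571.
Difference = 12/26 − 4/14 = 16/91 ≈ 0.1758.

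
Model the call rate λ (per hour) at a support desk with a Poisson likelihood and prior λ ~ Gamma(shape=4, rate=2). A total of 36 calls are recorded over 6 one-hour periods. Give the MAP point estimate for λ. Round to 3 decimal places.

λ̂_MAP = 4.875

Σxᵢ = 36, n = 6.
Posterior ∝ λ^3e^(−2λ) · λ^36e^(−6λ) = λ^39e^(−8λ), i.e. Gamma(shape=40, rate=8).
The mode of a Gamma(a, b) with a ≥ 1 (shape–rate) is (a−1)/b = 39/8 ≈ 4.875.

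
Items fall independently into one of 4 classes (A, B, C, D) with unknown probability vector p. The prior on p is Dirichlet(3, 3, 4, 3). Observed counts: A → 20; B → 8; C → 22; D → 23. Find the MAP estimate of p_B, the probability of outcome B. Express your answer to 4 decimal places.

The posterior is Dirichlet(αᵢ + nᵢ) = Dirichlet(23, 11, 26, 26).
For a Dirichlet(a₁,…,a_K) with all aᵢ > 1, the mode has j-th component (aⱼ − 1)/(Σaᵢ − K).
Here Σaᵢ = 86 and K = 4, so p_B = (11 − 1)/(86 − 4) = 10/82 ≈ 0.1220.

MAP estimate of p_B = 0.1220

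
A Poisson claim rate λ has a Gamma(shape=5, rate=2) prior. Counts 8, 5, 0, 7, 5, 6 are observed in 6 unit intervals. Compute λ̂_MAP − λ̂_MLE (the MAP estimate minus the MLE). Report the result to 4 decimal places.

Σxᵢ = 31. Posterior is Gamma(36, 8); MAP = (36−1)/8 = 35/8 ≈ 4.37500.
MLE = x̄ = 31/6 ≈ 5.16667.
Difference = 35/8 − 31/6 = -19/24 ≈ -0.7917.

MAP − MLE = -0.7917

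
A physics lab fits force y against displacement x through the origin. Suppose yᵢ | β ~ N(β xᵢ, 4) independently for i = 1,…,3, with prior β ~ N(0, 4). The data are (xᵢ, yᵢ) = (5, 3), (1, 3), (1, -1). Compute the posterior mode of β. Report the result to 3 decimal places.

log p(β | y) = −Σ(yᵢ − βxᵢ)²/(2·4) − β²/(2·4) + const.
Setting the derivative to zero: Σxᵢ(yᵢ − βxᵢ)/4 − β/4 = 0, so β = Σxᵢyᵢ / (Σxᵢ² + σ²/τ²).
Σxᵢyᵢ = 5·3 + 1·3 + 1·(-1) = 17; Σxᵢ² = 27; σ²/τ² = 1.
β̂_MAP = 17 / (27 + 1) = 17/28 ≈ 0.607.

β̂_MAP = 0.607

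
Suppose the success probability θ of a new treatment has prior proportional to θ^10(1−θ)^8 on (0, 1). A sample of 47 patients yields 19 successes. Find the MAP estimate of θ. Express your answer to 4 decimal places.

The prior density ∝ θ^10(1−θ)^8 is the kernel of Beta(11, 9).
Data: 19 successes in 47 trials. The binomial likelihood contributes θ^19(1−θ)^28, so the posterior is Beta(11+19, 9+28) = Beta(30, 37).
For Beta(a, b) with a, b > 1 the mode is (a−1)/(a+b−2) = 29/65 ≈ 0.4462.

θ̂_MAP = 0.4462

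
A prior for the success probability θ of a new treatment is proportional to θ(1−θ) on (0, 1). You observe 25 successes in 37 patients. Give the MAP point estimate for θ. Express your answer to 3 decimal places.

θ̂_MAP = 0.667

The prior density ∝ θ(1−θ)^1 is the kernel of Beta(2, 2).
Data: 25 successes in 37 trials. The binomial likelihood contributes θ^25(1−θ)^12, so the posterior is Beta(2+25, 2+12) = Beta(27, 14).
For Beta(a, b) with a, b > 1 the mode is (a−1)/(a+b−2) = 26/39 ≈ 0.667.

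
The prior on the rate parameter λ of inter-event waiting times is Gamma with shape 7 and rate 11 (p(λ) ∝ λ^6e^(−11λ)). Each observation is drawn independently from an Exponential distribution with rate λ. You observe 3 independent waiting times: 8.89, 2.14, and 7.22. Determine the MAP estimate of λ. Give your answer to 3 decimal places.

λ̂_MAP = 0.308

The Exponential(rate=λ) likelihood is ∝ λ^n e^(−λΣtᵢ). Here n = 3 and Σtᵢ = 8.89 + 2.14 + 7.22 = 18.25.
Posterior ∝ λ^6e^(−11λ) · λ^3e^(−18.25λ) = λ^9e^(−29.25λ), i.e. Gamma(10, 29.25).
Mode = (a−1)/b = 9/29.25 ≈ 0.308.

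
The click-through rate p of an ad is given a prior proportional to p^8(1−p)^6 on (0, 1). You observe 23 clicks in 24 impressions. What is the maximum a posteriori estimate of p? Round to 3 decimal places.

p̂_MAP = 0.816

The prior density ∝ p^8(1−p)^6 is the kernel of Beta(9, 7).
Data: 23 successes in 24 trials. The binomial likelihood contributes p^23(1−p)^1, so the posterior is Beta(9+23, 7+1) = Beta(32, 8).
For Beta(a, b) with a, b > 1 the mode is (a−1)/(a+b−2) = 31/38 ≈ 0.816.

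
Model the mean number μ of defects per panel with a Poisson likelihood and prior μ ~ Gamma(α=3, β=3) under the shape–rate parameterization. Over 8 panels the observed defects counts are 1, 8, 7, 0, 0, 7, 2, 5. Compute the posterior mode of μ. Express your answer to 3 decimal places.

μ̂_MAP = 2.909

Σxᵢ = 1+8+7+0+0+7+2+5 = 30, with n = 8.
Posterior ∝ μ^2e^(−3μ) · μ^30e^(−8μ) = μ^32e^(−11μ), i.e. Gamma(shape=33, rate=11).
The mode of a Gamma(a, b) with a ≥ 1 (shape–rate) is (a−1)/b = 32/11 ≈ 2.909.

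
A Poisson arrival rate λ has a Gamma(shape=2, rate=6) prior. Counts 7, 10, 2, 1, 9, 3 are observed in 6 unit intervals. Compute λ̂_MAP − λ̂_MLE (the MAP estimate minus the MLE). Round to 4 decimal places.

MAP − MLE = -2.5833

Σxᵢ = 32. Posterior is Gamma(34, 12); MAP = (34−1)/12 = 33/12 ≈ 2.75000.
MLE = x̄ = 32/6 ≈ 5.33333.
Difference = 33/12 − 32/6 = -31/12 ≈ -2.5833.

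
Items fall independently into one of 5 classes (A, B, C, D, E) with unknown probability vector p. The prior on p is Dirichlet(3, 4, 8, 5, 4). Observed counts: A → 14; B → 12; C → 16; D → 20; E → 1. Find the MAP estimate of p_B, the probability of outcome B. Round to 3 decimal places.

The posterior is Dirichlet(αᵢ + nᵢ) = Dirichlet(17, 16, 24, 25, 5).
For a Dirichlet(a₁,…,a_K) with all aᵢ > 1, the mode has j-th component (aⱼ − 1)/(Σaᵢ − K).
Here Σaᵢ = 87 and K = 5, so p_B = (16 − 1)/(87 − 5) = 15/82 ≈ 0.183.

MAP estimate of p_B = 0.183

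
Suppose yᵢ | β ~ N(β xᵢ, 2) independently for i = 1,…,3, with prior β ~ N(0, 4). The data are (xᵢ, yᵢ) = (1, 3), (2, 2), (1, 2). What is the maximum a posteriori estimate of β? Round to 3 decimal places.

β̂_MAP = 1.385

log p(β | y) = −Σ(yᵢ − βxᵢ)²/(2·2) − β²/(2·4) + const.
Setting the derivative to zero: Σxᵢ(yᵢ − βxᵢ)/2 − β/4 = 0, so β = Σxᵢyᵢ / (Σxᵢ² + σ²/τ²).
Σxᵢyᵢ = 1·3 + 2·2 + 1·2 = 9; Σxᵢ² = 6; σ²/τ² = 0.5.
β̂_MAP = 9 / (6 + 0.5) = 9/6.5 ≈ 1.385.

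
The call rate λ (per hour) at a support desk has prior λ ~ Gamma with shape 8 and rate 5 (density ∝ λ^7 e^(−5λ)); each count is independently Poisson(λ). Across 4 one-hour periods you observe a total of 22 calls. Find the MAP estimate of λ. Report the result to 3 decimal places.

λ̂_MAP = 3.222

Σxᵢ = 22, n = 4.
Posterior ∝ λ^7e^(−5λ) · λ^22e^(−4λ) = λ^29e^(−9λ), i.e. Gamma(shape=30, rate=9).
The mode of a Gamma(a, b) with a ≥ 1 (shape–rate) is (a−1)/b = 29/9 ≈ 3.222.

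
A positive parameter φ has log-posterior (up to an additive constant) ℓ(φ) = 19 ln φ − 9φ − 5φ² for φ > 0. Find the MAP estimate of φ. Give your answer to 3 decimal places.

ℓ'(φ) = 19/φ − 9 − 10φ. Setting this to zero and multiplying by φ: 10φ² + 9φ − 19 = 0.
φ = (−9 + √(9² + 4·10·19)) / (2·10) = (−9 + √841) / 20 = (−9 + 29)/20 = 1.
ℓ''(φ) = −19/φ² − 10 < 0, confirming a maximum.

φ̂_MAP = 1.000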